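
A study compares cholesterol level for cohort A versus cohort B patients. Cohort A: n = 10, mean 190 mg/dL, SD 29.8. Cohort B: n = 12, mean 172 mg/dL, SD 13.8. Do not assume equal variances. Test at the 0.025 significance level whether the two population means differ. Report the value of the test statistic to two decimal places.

1.76

Let group 1 = cohort A, group 2 = cohort B. H0: μ_1 = μ_2; H1: μ_1 ≠ μ_2 (Welch's two-sample t-test, two-sided).
t = (x̄_1 − x̄_2)/√(s_1²/n_1 + s_2²/n_2) = (190 − 172)/√(29.8²/10 + 13.8²/12) = 1.76
Welch–Satterthwaite df ≈ 12.19
Two-sided p-value ≈ 0.104
Since p ≈ 0.104 > α = 0.025, fail to reject H0; the evidence is not statistically significant.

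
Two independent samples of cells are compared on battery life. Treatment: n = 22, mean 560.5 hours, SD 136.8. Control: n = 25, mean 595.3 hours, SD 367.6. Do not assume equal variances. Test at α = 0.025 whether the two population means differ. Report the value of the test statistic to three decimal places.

Let group 1 = treatment, group 2 = control. H0: μ_1 = μ_2; H1: μ_1 ≠ μ_2 (Welch's two-sample t-test, two-sided).
t = (x̄_1 − x̄_2)/√(s_1²/n_1 + s_2²/n_2) = (560.5 − 595.3)/√(136.8²/22 + 367.6²/25) = -0.440
Welch–Satterthwaite df ≈ 31.26
Two-sided p-value ≈ 0.6630
Since p ≈ 0.6630 > α = 0.025, fail to reject H0; the evidence is not statistically significant.

-0.440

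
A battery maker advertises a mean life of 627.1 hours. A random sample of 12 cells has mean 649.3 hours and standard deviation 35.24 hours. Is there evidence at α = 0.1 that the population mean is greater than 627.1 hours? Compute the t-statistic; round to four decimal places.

2.1823

H0: μ = 627.1; H1: μ > 627.1 (one-sample t-test, right-tailed).
t = (x̄ − μ₀)/(s/√n) = (649.3 − 627.1)/(35.24/√12) = 2.1823
df = n − 1 = 11
p-value = P(T ≥ 2.1823) ≈ 0.026
Since p ≈ 0.026 < α = 0.1, reject H0; the data support H1.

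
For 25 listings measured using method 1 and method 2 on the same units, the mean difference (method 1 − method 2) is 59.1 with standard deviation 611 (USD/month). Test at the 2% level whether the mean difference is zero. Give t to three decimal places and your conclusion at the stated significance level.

H0: μ_d = 0; H1: μ_d ≠ 0 (paired t-test on the differences, two-sided).
t = d̄/(s_d/√n) = 59.1/(611/√25) = 0.484
df = n − 1 = 24
Two-sided p-value ≈ 0.6330
Since p ≈ 0.6330 > α = 0.02, fail to reject H0; the data do not provide sufficient evidence against H0.

t = 0.484; fail to reject H0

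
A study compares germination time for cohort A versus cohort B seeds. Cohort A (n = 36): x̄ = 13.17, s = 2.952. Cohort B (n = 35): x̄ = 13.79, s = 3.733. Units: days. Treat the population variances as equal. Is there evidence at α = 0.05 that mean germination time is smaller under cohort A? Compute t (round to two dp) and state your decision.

Let group 1 = cohort A, group 2 = cohort B. H0: μ_1 = μ_2; H1: μ_1 < μ_2 (two-sample pooled-variance t-test, left-tailed).
s_p² = [(36−1)·2.952² + (35−1)·3.733²]/(36+35−2) = 11.287
t = (13.17 − 13.79)/√[11.287·(1/36 + 1/35)] = -0.78
df = n₁ + n₂ − 2 = 69
p-value = P(T ≤ -0.78) ≈ 0.220
Since p ≈ 0.220 > α = 0.05, fail to reject H0; the evidence is not statistically significant.

t = -0.78; fail to reject H0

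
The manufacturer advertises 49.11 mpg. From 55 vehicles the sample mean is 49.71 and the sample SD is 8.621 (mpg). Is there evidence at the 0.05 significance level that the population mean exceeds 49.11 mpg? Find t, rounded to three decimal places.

H0: μ = 49.11; H1: μ > 49.11 (one-sample t-test, right-tailed).
t = (x̄ − μ₀)/(s/√n) = (49.71 − 49.11)/(8.621/√55) = 0.516
df = n − 1 = 54
p-value = P(T ≥ 0.516) ≈ 0.3039
Since p ≈ 0.3039 > α = 0.05, fail to reject H0; the data do not provide sufficient evidence against H0.

0.516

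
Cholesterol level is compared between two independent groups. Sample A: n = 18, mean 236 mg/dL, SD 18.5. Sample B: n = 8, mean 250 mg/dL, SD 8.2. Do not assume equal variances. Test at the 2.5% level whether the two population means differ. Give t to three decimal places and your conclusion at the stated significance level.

t = -2.674; reject H0

Let group 1 = sample A, group 2 = sample B. H0: μ_1 = μ_2; H1: μ_1 ≠ μ_2 (Welch's two-sample t-test, two-sided).
t = (x̄_1 − x̄_2)/√(s_1²/n_1 + s_2²/n_2) = (236 − 250)/√(18.5²/18 + 8.2²/8) = -2.674
Welch–Satterthwaite df ≈ 23.97
Two-sided p-value ≈ 0.013
Since p ≈ 0.013 < α = 0.025, reject H0; the data support H1.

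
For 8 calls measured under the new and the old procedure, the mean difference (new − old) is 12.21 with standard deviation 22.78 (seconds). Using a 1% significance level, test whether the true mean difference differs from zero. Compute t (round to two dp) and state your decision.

H0: μ_d = 0; H1: μ_d ≠ 0 (paired t-test on the differences, two-sided).
t = d̄/(s_d/√n) = 12.21/(22.78/√8) = 1.52
df = n − 1 = 7
Two-sided p-value ≈ 0.173
Since p ≈ 0.173 > α = 0.01, fail to reject H0; the data do not provide sufficient evidence against H0.

t = 1.52; fail to reject H0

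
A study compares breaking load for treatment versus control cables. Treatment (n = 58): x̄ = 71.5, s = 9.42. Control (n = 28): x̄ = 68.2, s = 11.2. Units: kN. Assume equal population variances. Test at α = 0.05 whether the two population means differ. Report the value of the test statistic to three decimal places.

1.430

Let group 1 = treatment, group 2 = control. H0: μ_1 = μ_2; H1: μ_1 ≠ μ_2 (two-sample pooled-variance t-test, two-sided).
s_p² = [(58−1)·9.42² + (28−1)·11.2²]/(58+28−2) = 100.534
t = (71.5 − 68.2)/√[100.534·(1/58 + 1/28)] = 1.430
df = n₁ + n₂ − 2 = 84
Two-sided p-value ≈ 0.156
Since p ≈ 0.156 > α = 0.05, fail to reject H0; the data do not provide sufficient evidence against H0.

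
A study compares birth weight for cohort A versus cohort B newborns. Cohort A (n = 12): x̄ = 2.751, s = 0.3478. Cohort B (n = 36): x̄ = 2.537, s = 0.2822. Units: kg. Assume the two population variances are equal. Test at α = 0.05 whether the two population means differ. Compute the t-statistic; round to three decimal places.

Let group 1 = cohort A, group 2 = cohort B. H0: μ_1 = μ_2; H1: μ_1 ≠ μ_2 (two-sample pooled-variance t-test, two-sided).
s_p² = [(12−1)·0.3478² + (36−1)·0.2822²]/(12+36−2) = 0.0895196
t = (2.751 − 2.537)/√[0.0895196·(1/12 + 1/36)] = 2.146
df = n₁ + n₂ − 2 = 46
Two-sided p-value ≈ 0.0372
Since p ≈ 0.0372 < α = 0.05, reject H0; the data support H1.

2.146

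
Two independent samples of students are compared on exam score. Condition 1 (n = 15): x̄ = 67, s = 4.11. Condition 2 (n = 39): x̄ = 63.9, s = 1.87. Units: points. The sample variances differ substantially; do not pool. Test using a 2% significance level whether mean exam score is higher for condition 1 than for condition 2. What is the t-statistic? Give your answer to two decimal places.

Let group 1 = condition 1, group 2 = condition 2. H0: μ_1 = μ_2; H1: μ_1 > μ_2 (Welch's two-sample t-test, right-tailed).
t = (x̄_1 − x̄_2)/√(s_1²/n_1 + s_2²/n_2) = (67 − 63.9)/√(4.11²/15 + 1.87²/39) = 2.81
Welch–Satterthwaite df ≈ 16.28
p-value = P(T ≥ 2.81) ≈ 0.006
Since p ≈ 0.006 < α = 0.02, reject H0; the evidence is statistically significant.

2.81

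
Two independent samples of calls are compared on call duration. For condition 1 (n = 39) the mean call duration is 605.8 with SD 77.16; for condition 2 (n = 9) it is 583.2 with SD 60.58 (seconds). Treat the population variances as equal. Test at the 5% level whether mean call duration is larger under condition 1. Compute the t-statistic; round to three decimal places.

0.820

Let group 1 = condition 1, group 2 = condition 2. H0: μ_1 = μ_2; H1: μ_1 > μ_2 (two-sample pooled-variance t-test, right-tailed).
s_p² = [(39−1)·77.16² + (9−1)·60.58²]/(39+9−2) = 5556.5
t = (605.8 − 583.2)/√[5556.5·(1/39 + 1/9)] = 0.820
df = n₁ + n₂ − 2 = 46
p-value = P(T ≥ 0.820) ≈ 0.208
Since p ≈ 0.208 > α = 0.05, fail to reject H0; the data do not provide sufficient evidence against H0.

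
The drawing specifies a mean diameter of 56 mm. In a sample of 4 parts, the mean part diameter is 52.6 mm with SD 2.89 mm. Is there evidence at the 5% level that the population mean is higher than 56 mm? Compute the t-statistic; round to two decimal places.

-2.35

H0: μ = 56; H1: μ > 56 (one-sample t-test, right-tailed).
t = (x̄ − μ₀)/(s/√n) = (52.6 − 56)/(2.89/√4) = -2.35
df = n − 1 = 3
p-value = P(T ≥ -2.35) ≈ 0.950
Since p ≈ 0.950 > α = 0.05, fail to reject H0; the evidence is not statistically significant.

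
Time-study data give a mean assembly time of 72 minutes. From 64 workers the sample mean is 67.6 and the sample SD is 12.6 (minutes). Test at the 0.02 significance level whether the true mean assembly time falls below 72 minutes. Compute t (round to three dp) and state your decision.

t = -2.794; reject H0

H0: μ = 72; H1: μ < 72 (one-sample t-test, left-tailed).
t = (x̄ − μ₀)/(s/√n) = (67.6 − 72)/(12.6/√64) = -2.794
df = n − 1 = 63
p-value = P(T ≤ -2.794) ≈ 0.0034
Since p ≈ 0.0034 < α = 0.02, reject H0; the data support H1.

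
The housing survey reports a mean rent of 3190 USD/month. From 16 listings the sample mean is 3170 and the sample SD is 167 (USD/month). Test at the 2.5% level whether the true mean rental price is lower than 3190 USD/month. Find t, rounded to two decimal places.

-0.48

H0: μ = 3190; H1: μ < 3190 (one-sample t-test, left-tailed).
t = (x̄ − μ₀)/(s/√n) = (3170 − 3190)/(167/√16) = -0.48
df = n − 1 = 15
p-value = P(T ≤ -0.48) ≈ 0.3194
Since p ≈ 0.3194 > α = 0.025, fail to reject H0; the evidence is not statistically significant.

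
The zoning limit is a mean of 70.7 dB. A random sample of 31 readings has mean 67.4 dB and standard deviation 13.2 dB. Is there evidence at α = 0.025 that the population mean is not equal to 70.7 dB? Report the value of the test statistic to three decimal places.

-1.392

H0: μ = 70.7; H1: μ ≠ 70.7 (one-sample t-test, two-sided).
t = (x̄ − μ₀)/(s/√n) = (67.4 − 70.7)/(13.2/√31) = -1.392
df = n − 1 = 30
Two-sided p-value ≈ 0.1742
Since p ≈ 0.1742 > α = 0.025, fail to reject H0; the evidence is not statistically significant.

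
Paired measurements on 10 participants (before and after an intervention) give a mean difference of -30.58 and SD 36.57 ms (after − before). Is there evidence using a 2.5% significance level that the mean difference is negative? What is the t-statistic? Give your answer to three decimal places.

H0: μ_d = 0; H1: μ_d < 0 (paired t-test on the differences, left-tailed).
t = d̄/(s_d/√n) = -30.58/(36.57/√10) = -2.644
df = n − 1 = 9
p-value = P(T ≤ -2.644) ≈ 0.013
Since p ≈ 0.013 < α = 0.025, reject H0; the evidence is statistically significant.

-2.644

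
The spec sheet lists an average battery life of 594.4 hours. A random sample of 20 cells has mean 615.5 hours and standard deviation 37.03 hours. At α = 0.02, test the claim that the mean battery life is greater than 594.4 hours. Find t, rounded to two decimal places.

H0: μ = 594.4; H1: μ > 594.4 (one-sample t-test, right-tailed).
t = (x̄ − μ₀)/(s/√n) = (615.5 − 594.4)/(37.03/√20) = 2.55
df = n − 1 = 19
p-value = P(T ≥ 2.55) ≈ 0.010
Since p ≈ 0.010 < α = 0.02, reject H0; the evidence is statistically significant.

2.55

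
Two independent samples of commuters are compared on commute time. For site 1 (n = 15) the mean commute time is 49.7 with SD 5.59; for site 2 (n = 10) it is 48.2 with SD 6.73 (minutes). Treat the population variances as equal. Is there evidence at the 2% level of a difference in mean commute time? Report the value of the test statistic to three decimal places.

0.606

Let group 1 = site 1, group 2 = site 2. H0: μ_1 = μ_2; H1: μ_1 ≠ μ_2 (two-sample pooled-variance t-test, two-sided).
s_p² = [(15−1)·5.59² + (10−1)·6.73²]/(15+10−2) = 36.7439
t = (49.7 − 48.2)/√[36.7439·(1/15 + 1/10)] = 0.606
df = n₁ + n₂ − 2 = 23
Two-sided p-value ≈ 0.550
Since p ≈ 0.550 > α = 0.02, fail to reject H0; the data do not provide sufficient evidence against H0.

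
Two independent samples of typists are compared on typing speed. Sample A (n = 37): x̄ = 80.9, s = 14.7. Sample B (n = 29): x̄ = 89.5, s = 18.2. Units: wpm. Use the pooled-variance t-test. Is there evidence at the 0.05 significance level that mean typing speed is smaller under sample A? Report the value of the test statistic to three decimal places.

-2.124

Let group 1 = sample A, group 2 = sample B. H0: μ_1 = μ_2; H1: μ_1 < μ_2 (two-sample pooled-variance t-test, left-tailed).
s_p² = [(37−1)·14.7² + (29−1)·18.2²]/(37+29−2) = 266.468
t = (80.9 − 89.5)/√[266.468·(1/37 + 1/29)] = -2.124
df = n₁ + n₂ − 2 = 64
p-value = P(T ≤ -2.124) ≈ 0.019
Since p ≈ 0.019 < α = 0.05, reject H0; the data support H1.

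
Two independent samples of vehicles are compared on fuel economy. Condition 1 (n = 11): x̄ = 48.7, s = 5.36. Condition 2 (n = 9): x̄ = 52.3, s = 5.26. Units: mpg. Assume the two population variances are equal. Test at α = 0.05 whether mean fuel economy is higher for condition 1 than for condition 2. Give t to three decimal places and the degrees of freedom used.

Let group 1 = condition 1, group 2 = condition 2. H0: μ_1 = μ_2; H1: μ_1 > μ_2 (two-sample pooled-variance t-test, right-tailed).
s_p² = [(11−1)·5.36² + (9−1)·5.26²]/(11+9−2) = 28.2576
t = (48.7 − 52.3)/√[28.2576·(1/11 + 1/9)] = -1.507
df = n₁ + n₂ − 2 = 18
p-value = P(T ≥ -1.507) ≈ 0.9254
Since p ≈ 0.9254 > α = 0.05, fail to reject H0; the data do not provide sufficient evidence against H0.

t = -1.507, df = 18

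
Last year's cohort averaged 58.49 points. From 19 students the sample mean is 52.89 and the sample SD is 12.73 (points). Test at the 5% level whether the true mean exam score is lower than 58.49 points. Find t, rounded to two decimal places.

-1.92

H0: μ = 58.49; H1: μ < 58.49 (one-sample t-test, left-tailed).
t = (x̄ − μ₀)/(s/√n) = (52.89 − 58.49)/(12.73/√19) = -1.92
df = n − 1 = 18
p-value = P(T ≤ -1.92) ≈ 0.0356
Since p ≈ 0.0356 < α = 0.05, reject H0; the evidence is statistically significant.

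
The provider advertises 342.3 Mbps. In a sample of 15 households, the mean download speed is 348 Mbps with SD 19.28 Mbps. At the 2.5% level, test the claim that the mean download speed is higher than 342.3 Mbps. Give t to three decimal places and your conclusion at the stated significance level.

t = 1.145; fail to reject H0

H0: μ = 342.3; H1: μ > 342.3 (one-sample t-test, right-tailed).
t = (x̄ − μ₀)/(s/√n) = (348 − 342.3)/(19.28/√15) = 1.145
df = n − 1 = 14
p-value = P(T ≥ 1.145) ≈ 0.1357
Since p ≈ 0.1357 > α = 0.025, fail to reject H0; the evidence is not statistically significant.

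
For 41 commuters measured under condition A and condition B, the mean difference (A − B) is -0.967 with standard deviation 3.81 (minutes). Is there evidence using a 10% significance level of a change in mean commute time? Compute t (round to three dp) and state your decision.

t = -1.625; fail to reject H0

H0: μ_d = 0; H1: μ_d ≠ 0 (paired t-test on the differences, two-sided).
t = d̄/(s_d/√n) = -0.967/(3.81/√41) = -1.625
df = n − 1 = 40
Two-sided p-value ≈ 0.112
Since p ≈ 0.112 > α = 0.1, fail to reject H0; the evidence is not statistically significant.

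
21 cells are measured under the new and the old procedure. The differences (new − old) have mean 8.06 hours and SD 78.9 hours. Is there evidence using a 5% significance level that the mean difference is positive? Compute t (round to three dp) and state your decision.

t = 0.468; fail to reject H0

H0: μ_d = 0; H1: μ_d > 0 (paired t-test on the differences, right-tailed).
t = d̄/(s_d/√n) = 8.06/(78.9/√21) = 0.468
df = n − 1 = 20
p-value = P(T ≥ 0.468) ≈ 0.3224
Since p ≈ 0.3224 > α = 0.05, fail to reject H0; the data do not provide sufficient evidence against H0.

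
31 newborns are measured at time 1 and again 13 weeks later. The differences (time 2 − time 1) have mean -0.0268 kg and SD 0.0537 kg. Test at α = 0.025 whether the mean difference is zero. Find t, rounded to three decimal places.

-2.779

H0: μ_d = 0; H1: μ_d ≠ 0 (paired t-test on the differences, two-sided).
t = d̄/(s_d/√n) = -0.0268/(0.0537/√31) = -2.779
df = n − 1 = 30
Two-sided p-value ≈ 0.009
Since p ≈ 0.009 < α = 0.025, reject H0; the evidence is statistically significant.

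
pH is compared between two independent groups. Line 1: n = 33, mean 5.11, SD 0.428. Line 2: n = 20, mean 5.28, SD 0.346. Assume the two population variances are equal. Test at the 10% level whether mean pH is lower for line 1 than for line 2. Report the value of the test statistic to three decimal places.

Let group 1 = line 1, group 2 = line 2. H0: μ_1 = μ_2; H1: μ_1 < μ_2 (two-sample pooled-variance t-test, left-tailed).
s_p² = [(33−1)·0.428² + (20−1)·0.346²]/(33+20−2) = 0.159539
t = (5.11 − 5.28)/√[0.159539·(1/33 + 1/20)] = -1.502
df = n₁ + n₂ − 2 = 51
p-value = P(T ≤ -1.502) ≈ 0.070
Since p ≈ 0.070 < α = 0.1, reject H0; the evidence is statistically significant.

-1.502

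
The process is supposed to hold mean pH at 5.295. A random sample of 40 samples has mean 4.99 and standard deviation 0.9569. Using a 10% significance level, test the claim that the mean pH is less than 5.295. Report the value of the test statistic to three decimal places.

H0: μ = 5.295; H1: μ < 5.295 (one-sample t-test, left-tailed).
t = (x̄ − μ₀)/(s/√n) = (4.99 − 5.295)/(0.9569/√40) = -2.016
df = n − 1 = 39
p-value = P(T ≤ -2.016) ≈ 0.025
Since p ≈ 0.025 < α = 0.1, reject H0; the evidence is statistically significant.

-2.016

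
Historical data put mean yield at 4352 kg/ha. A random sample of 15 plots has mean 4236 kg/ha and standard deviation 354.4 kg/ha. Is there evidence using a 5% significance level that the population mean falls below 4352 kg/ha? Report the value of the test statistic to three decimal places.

-1.268

H0: μ = 4352; H1: μ < 4352 (one-sample t-test, left-tailed).
t = (x̄ − μ₀)/(s/√n) = (4236 − 4352)/(354.4/√15) = -1.268
df = n − 1 = 14
p-value = P(T ≤ -1.268) ≈ 0.113
Since p ≈ 0.113 > α = 0.05, fail to reject H0; the data do not provide sufficient evidence against H0.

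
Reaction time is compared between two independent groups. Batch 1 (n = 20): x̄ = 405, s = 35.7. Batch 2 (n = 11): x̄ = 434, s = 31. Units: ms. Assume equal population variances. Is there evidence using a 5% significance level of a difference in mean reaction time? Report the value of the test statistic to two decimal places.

Let group 1 = batch 1, group 2 = batch 2. H0: μ_1 = μ_2; H1: μ_1 ≠ μ_2 (two-sample pooled-variance t-test, two-sided).
s_p² = [(20−1)·35.7² + (11−1)·31²]/(20+11−2) = 1166.39
t = (405 − 434)/√[1166.39·(1/20 + 1/11)] = -2.26
df = n₁ + n₂ − 2 = 29
Two-sided p-value ≈ 0.031
Since p ≈ 0.031 < α = 0.05, reject H0; the evidence is statistically significant.

-2.26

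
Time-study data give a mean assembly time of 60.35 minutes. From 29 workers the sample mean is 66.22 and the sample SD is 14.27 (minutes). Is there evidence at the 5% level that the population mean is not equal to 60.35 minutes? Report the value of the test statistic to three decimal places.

H0: μ = 60.35; H1: μ ≠ 60.35 (one-sample t-test, two-sided).
t = (x̄ − μ₀)/(s/√n) = (66.22 − 60.35)/(14.27/√29) = 2.215
df = n − 1 = 28
Two-sided p-value ≈ 0.0351
Since p ≈ 0.0351 < α = 0.05, reject H0; the evidence is statistically significant.

2.215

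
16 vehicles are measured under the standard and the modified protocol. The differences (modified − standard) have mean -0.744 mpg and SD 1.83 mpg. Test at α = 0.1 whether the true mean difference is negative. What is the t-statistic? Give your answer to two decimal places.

-1.63

H0: μ_d = 0; H1: μ_d < 0 (paired t-test on the differences, left-tailed).
t = d̄/(s_d/√n) = -0.744/(1.83/√16) = -1.63
df = n − 1 = 15
p-value = P(T ≤ -1.63) ≈ 0.0624
Since p ≈ 0.0624 < α = 0.1, reject H0; the evidence is statistically significant.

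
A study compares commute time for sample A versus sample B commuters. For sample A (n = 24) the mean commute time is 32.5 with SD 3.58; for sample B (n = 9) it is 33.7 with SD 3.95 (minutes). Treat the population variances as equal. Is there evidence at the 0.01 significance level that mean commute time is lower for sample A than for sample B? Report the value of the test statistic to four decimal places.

-0.8345

Let group 1 = sample A, group 2 = sample B. H0: μ_1 = μ_2; H1: μ_1 < μ_2 (two-sample pooled-variance t-test, left-tailed).
s_p² = [(24−1)·3.58² + (9−1)·3.95²]/(24+9−2) = 13.5354
t = (32.5 − 33.7)/√[13.5354·(1/24 + 1/9)] = -0.8345
df = n₁ + n₂ − 2 = 31
p-value = P(T ≤ -0.8345) ≈ 0.205
Since p ≈ 0.205 > α = 0.01, fail to reject H0; the evidence is not statistically significant.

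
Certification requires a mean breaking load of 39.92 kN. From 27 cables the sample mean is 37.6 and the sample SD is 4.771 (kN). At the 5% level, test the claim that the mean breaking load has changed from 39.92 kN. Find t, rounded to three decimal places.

-2.527

H0: μ = 39.92; H1: μ ≠ 39.92 (one-sample t-test, two-sided).
t = (x̄ − μ₀)/(s/√n) = (37.6 − 39.92)/(4.771/√27) = -2.527
df = n − 1 = 26
Two-sided p-value ≈ 0.0179
Since p ≈ 0.0179 < α = 0.05, reject H0; the data support H1.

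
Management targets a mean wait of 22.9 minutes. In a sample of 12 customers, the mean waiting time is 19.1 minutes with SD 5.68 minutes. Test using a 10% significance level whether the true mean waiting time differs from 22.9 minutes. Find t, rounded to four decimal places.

H0: μ = 22.9; H1: μ ≠ 22.9 (one-sample t-test, two-sided).
t = (x̄ − μ₀)/(s/√n) = (19.1 − 22.9)/(5.68/√12) = -2.3175
df = n − 1 = 11
Two-sided p-value ≈ 0.0408
Since p ≈ 0.0408 < α = 0.1, reject H0; the data support H1.

-2.3175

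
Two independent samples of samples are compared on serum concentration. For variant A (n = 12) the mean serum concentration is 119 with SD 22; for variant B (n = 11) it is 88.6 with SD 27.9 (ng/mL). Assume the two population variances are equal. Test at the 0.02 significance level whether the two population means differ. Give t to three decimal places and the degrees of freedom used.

t = 2.915, df = 21

Let group 1 = variant A, group 2 = variant B. H0: μ_1 = μ_2; H1: μ_1 ≠ μ_2 (two-sample pooled-variance t-test, two-sided).
s_p² = [(12−1)·22² + (11−1)·27.9²]/(12+11−2) = 624.195
t = (119 − 88.6)/√[624.195·(1/12 + 1/11)] = 2.915
df = n₁ + n₂ − 2 = 21
Two-sided p-value ≈ 0.0083
Since p ≈ 0.0083 < α = 0.02, reject H0; the evidence is statistically significant.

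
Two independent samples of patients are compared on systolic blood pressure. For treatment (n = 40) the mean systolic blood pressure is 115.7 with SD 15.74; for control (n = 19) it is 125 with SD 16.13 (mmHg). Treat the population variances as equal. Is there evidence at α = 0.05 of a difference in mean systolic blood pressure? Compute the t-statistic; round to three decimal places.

-2.104

Let group 1 = treatment, group 2 = control. H0: μ_1 = μ_2; H1: μ_1 ≠ μ_2 (two-sample pooled-variance t-test, two-sided).
s_p² = [(40−1)·15.74² + (19−1)·16.13²]/(40+19−2) = 251.673
t = (115.7 − 125)/√[251.673·(1/40 + 1/19)] = -2.104
df = n₁ + n₂ − 2 = 57
Two-sided p-value ≈ 0.040
Since p ≈ 0.040 < α = 0.05, reject H0; the evidence is statistically significant.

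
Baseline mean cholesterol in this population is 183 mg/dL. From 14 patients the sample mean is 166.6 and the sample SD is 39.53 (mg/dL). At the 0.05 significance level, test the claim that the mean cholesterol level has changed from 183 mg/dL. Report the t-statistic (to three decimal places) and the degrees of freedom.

t = -1.552, df = 13

H0: μ = 183; H1: μ ≠ 183 (one-sample t-test, two-sided).
t = (x̄ − μ₀)/(s/√n) = (166.6 − 183)/(39.53/√14) = -1.552
df = n − 1 = 13
Two-sided p-value ≈ 0.145
Since p ≈ 0.145 > α = 0.05, fail to reject H0; the data do not provide sufficient evidence against H0.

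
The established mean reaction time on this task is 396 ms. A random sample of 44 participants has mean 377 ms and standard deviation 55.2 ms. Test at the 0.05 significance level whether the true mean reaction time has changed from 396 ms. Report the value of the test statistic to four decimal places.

H0: μ = 396; H1: μ ≠ 396 (one-sample t-test, two-sided).
t = (x̄ − μ₀)/(s/√n) = (377 − 396)/(55.2/√44) = -2.2832
df = n − 1 = 43
Two-sided p-value ≈ 0.0274
Since p ≈ 0.0274 < α = 0.05, reject H0; the data support H1.

-2.2832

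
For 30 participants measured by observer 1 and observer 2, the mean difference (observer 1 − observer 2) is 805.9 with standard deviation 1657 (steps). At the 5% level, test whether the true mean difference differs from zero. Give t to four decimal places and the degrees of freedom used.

H0: μ_d = 0; H1: μ_d ≠ 0 (paired t-test on the differences, two-sided).
t = d̄/(s_d/√n) = 805.9/(1657/√30) = 2.6639
df = n − 1 = 29
Two-sided p-value ≈ 0.0125
Since p ≈ 0.0125 < α = 0.05, reject H0; the data support H1.

t = 2.6639, df = 29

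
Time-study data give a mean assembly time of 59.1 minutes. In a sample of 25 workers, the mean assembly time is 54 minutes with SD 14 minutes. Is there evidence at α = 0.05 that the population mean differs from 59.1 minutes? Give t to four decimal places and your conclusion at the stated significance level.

t = -1.8214; fail to reject H0

H0: μ = 59.1; H1: μ ≠ 59.1 (one-sample t-test, two-sided).
t = (x̄ − μ₀)/(s/√n) = (54 − 59.1)/(14/√25) = -1.8214
df = n − 1 = 24
Two-sided p-value ≈ 0.081
Since p ≈ 0.081 > α = 0.05, fail to reject H0; the data do not provide sufficient evidence against H0.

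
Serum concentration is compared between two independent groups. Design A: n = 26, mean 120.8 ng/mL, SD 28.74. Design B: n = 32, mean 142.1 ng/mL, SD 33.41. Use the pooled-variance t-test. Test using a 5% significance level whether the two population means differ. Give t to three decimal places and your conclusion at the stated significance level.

t = -2.568; reject H0

Let group 1 = design A, group 2 = design B. H0: μ_1 = μ_2; H1: μ_1 ≠ μ_2 (two-sample pooled-variance t-test, two-sided).
s_p² = [(26−1)·28.74² + (32−1)·33.41²]/(26+32−2) = 986.656
t = (120.8 − 142.1)/√[986.656·(1/26 + 1/32)] = -2.568
df = n₁ + n₂ − 2 = 56
Two-sided p-value ≈ 0.013
Since p ≈ 0.013 < α = 0.05, reject H0; the data support H1.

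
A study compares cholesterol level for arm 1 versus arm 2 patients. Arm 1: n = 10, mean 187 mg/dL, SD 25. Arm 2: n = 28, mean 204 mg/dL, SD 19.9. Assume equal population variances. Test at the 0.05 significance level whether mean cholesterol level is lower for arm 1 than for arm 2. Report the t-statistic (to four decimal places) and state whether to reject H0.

Let group 1 = arm 1, group 2 = arm 2. H0: μ_1 = μ_2; H1: μ_1 < μ_2 (two-sample pooled-variance t-test, left-tailed).
s_p² = [(10−1)·25² + (28−1)·19.9²]/(10+28−2) = 453.257
t = (187 − 204)/√[453.257·(1/10 + 1/28)] = -2.1675
df = n₁ + n₂ − 2 = 36
p-value = P(T ≤ -2.1675) ≈ 0.018
Since p ≈ 0.018 < α = 0.05, reject H0; the data support H1.

t = -2.1675; reject H0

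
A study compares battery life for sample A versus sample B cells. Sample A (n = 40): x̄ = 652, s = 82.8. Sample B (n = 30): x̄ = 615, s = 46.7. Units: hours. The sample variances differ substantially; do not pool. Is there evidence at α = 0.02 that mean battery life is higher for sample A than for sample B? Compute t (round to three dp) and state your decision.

Let group 1 = sample A, group 2 = sample B. H0: μ_1 = μ_2; H1: μ_1 > μ_2 (Welch's two-sample t-test, right-tailed).
t = (x̄_1 − x̄_2)/√(s_1²/n_1 + s_2²/n_2) = (652 − 615)/√(82.8²/40 + 46.7²/30) = 2.368
Welch–Satterthwaite df ≈ 63.69
p-value = P(T ≥ 2.368) ≈ 0.0105
Since p ≈ 0.0105 < α = 0.02, reject H0; the evidence is statistically significant.

t = 2.368; reject H0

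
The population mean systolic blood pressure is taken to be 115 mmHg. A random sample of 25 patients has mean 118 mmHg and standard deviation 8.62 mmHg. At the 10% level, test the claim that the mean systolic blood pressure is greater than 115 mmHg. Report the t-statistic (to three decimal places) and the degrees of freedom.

t = 1.740, df = 24

H0: μ = 115; H1: μ > 115 (one-sample t-test, right-tailed).
t = (x̄ − μ₀)/(s/√n) = (118 − 115)/(8.62/√25) = 1.740
df = n − 1 = 24
p-value = P(T ≥ 1.740) ≈ 0.0473
Since p ≈ 0.0473 < α = 0.1, reject H0; the data support H1.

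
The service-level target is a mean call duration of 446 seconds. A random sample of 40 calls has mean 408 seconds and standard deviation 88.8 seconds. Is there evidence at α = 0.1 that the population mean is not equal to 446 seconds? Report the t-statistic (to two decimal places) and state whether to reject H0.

H0: μ = 446; H1: μ ≠ 446 (one-sample t-test, two-sided).
t = (x̄ − μ₀)/(s/√n) = (408 − 446)/(88.8/√40) = -2.71
df = n − 1 = 39
Two-sided p-value ≈ 0.0100
Since p ≈ 0.0100 < α = 0.1, reject H0; the evidence is statistically significant.

t = -2.71; reject H0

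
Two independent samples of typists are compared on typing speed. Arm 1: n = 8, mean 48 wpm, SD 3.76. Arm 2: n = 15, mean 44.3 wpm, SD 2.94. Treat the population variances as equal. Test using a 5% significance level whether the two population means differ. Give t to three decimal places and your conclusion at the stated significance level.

t = 2.611; reject H0

Let group 1 = arm 1, group 2 = arm 2. H0: μ_1 = μ_2; H1: μ_1 ≠ μ_2 (two-sample pooled-variance t-test, two-sided).
s_p² = [(8−1)·3.76² + (15−1)·2.94²]/(8+15−2) = 10.4749
t = (48 − 44.3)/√[10.4749·(1/8 + 1/15)] = 2.611
df = n₁ + n₂ − 2 = 21
Two-sided p-value ≈ 0.0163
Since p ≈ 0.0163 < α = 0.05, reject H0; the evidence is statistically significant.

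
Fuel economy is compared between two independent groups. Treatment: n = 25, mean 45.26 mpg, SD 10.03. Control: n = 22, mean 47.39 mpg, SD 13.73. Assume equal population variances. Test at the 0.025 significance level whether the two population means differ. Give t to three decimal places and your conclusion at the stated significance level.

Let group 1 = treatment, group 2 = control. H0: μ_1 = μ_2; H1: μ_1 ≠ μ_2 (two-sample pooled-variance t-test, two-sided).
s_p² = [(25−1)·10.03² + (22−1)·13.73²]/(25+22−2) = 141.626
t = (45.26 − 47.39)/√[141.626·(1/25 + 1/22)] = -0.612
df = n₁ + n₂ − 2 = 45
Two-sided p-value ≈ 0.543
Since p ≈ 0.543 > α = 0.025, fail to reject H0; the evidence is not statistically significant.

t = -0.612; fail to reject H0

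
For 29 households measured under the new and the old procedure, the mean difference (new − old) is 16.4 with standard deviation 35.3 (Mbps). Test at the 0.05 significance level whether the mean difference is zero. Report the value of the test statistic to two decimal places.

H0: μ_d = 0; H1: μ_d ≠ 0 (paired t-test on the differences, two-sided).
t = d̄/(s_d/√n) = 16.4/(35.3/√29) = 2.50
df = n − 1 = 28
Two-sided p-value ≈ 0.018
Since p ≈ 0.018 < α = 0.05, reject H0; the evidence is statistically significant.

2.50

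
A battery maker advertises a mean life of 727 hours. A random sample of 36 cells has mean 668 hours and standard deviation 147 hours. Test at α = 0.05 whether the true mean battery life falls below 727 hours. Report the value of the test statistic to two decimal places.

H0: μ = 727; H1: μ < 727 (one-sample t-test, left-tailed).
t = (x̄ − μ₀)/(s/√n) = (668 − 727)/(147/√36) = -2.41
df = n − 1 = 35
p-value = P(T ≤ -2.41) ≈ 0.011
Since p ≈ 0.011 < α = 0.05, reject H0; the data support H1.

-2.41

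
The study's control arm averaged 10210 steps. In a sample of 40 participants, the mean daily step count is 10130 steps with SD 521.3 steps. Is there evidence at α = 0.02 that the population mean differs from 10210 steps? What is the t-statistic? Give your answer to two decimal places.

-0.97

H0: μ = 10210; H1: μ ≠ 10210 (one-sample t-test, two-sided).
t = (x̄ − μ₀)/(s/√n) = (10130 − 10210)/(521.3/√40) = -0.97
df = n − 1 = 39
Two-sided p-value ≈ 0.3377
Since p ≈ 0.3377 > α = 0.02, fail to reject H0; the evidence is not statistically significant.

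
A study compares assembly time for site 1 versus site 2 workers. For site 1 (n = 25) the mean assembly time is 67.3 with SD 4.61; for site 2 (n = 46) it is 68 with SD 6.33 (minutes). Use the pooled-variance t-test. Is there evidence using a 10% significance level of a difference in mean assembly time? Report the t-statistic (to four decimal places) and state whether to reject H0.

Let group 1 = site 1, group 2 = site 2. H0: μ_1 = μ_2; H1: μ_1 ≠ μ_2 (two-sample pooled-variance t-test, two-sided).
s_p² = [(25−1)·4.61² + (46−1)·6.33²]/(25+46−2) = 33.5239
t = (67.3 − 68)/√[33.5239·(1/25 + 1/46)] = -0.4866
df = n₁ + n₂ − 2 = 69
Two-sided p-value ≈ 0.628
Since p ≈ 0.628 > α = 0.1, fail to reject H0; the data do not provide sufficient evidence against H0.

t = -0.4866; fail to reject H0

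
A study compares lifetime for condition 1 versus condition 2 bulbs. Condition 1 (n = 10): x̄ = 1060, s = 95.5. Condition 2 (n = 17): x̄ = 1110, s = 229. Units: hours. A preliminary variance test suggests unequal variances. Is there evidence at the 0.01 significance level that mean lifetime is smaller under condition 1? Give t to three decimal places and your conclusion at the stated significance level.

Let group 1 = condition 1, group 2 = condition 2. H0: μ_1 = μ_2; H1: μ_1 < μ_2 (Welch's two-sample t-test, left-tailed).
t = (x̄_1 − x̄_2)/√(s_1²/n_1 + s_2²/n_2) = (1060 − 1110)/√(95.5²/10 + 229²/17) = -0.791
Welch–Satterthwaite df ≈ 23.25
p-value = P(T ≤ -0.791) ≈ 0.219
Since p ≈ 0.219 > α = 0.01, fail to reject H0; the data do not provide sufficient evidence against H0.

t = -0.791; fail to reject H0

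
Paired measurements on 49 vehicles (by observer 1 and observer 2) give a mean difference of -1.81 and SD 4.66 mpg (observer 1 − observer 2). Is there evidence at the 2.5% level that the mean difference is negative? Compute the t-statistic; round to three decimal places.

H0: μ_d = 0; H1: μ_d < 0 (paired t-test on the differences, left-tailed).
t = d̄/(s_d/√n) = -1.81/(4.66/√49) = -2.719
df = n − 1 = 48
p-value = P(T ≤ -2.719) ≈ 0.0045
Since p ≈ 0.0045 < α = 0.025, reject H0; the data support H1.

-2.719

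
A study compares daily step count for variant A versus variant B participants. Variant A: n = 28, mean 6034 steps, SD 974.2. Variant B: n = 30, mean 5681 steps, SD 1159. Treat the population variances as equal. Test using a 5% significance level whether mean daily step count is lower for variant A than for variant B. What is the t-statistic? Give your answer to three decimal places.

Let group 1 = variant A, group 2 = variant B. H0: μ_1 = μ_2; H1: μ_1 < μ_2 (two-sample pooled-variance t-test, left-tailed).
s_p² = [(28−1)·974.2² + (30−1)·1159²]/(28+30−2) = 1153210
t = (6034 − 5681)/√[1153210·(1/28 + 1/30)] = 1.251
df = n₁ + n₂ − 2 = 56
p-value = P(T ≤ 1.251) ≈ 0.8919
Since p ≈ 0.8919 > α = 0.05, fail to reject H0; the data do not provide sufficient evidence against H0.

1.251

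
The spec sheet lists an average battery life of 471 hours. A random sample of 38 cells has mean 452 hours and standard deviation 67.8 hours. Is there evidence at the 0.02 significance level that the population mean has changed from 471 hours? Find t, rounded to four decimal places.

-1.7275

H0: μ = 471; H1: μ ≠ 471 (one-sample t-test, two-sided).
t = (x̄ − μ₀)/(s/√n) = (452 − 471)/(67.8/√38) = -1.7275
df = n − 1 = 37
Two-sided p-value ≈ 0.092
Since p ≈ 0.092 > α = 0.02, fail to reject H0; the data do not provide sufficient evidence against H0.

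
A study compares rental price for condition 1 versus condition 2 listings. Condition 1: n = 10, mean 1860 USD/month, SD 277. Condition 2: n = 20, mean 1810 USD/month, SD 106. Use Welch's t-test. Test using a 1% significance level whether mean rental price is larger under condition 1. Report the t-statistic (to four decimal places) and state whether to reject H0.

Let group 1 = condition 1, group 2 = condition 2. H0: μ_1 = μ_2; H1: μ_1 > μ_2 (Welch's two-sample t-test, right-tailed).
t = (x̄_1 − x̄_2)/√(s_1²/n_1 + s_2²/n_2) = (1860 − 1810)/√(277²/10 + 106²/20) = 0.5510
Welch–Satterthwaite df ≈ 10.34
p-value = P(T ≥ 0.5510) ≈ 0.297
Since p ≈ 0.297 > α = 0.01, fail to reject H0; the evidence is not statistically significant.

t = 0.5510; fail to reject H0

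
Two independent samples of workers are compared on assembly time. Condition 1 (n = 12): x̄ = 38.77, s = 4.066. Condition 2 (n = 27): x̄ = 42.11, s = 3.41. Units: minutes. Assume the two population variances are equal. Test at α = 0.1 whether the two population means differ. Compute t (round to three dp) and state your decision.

t = -2.661; reject H0

Let group 1 = condition 1, group 2 = condition 2. H0: μ_1 = μ_2; H1: μ_1 ≠ μ_2 (two-sample pooled-variance t-test, two-sided).
s_p² = [(12−1)·4.066² + (27−1)·3.41²]/(12+27−2) = 13.0861
t = (38.77 − 42.11)/√[13.0861·(1/12 + 1/27)] = -2.661
df = n₁ + n₂ − 2 = 37
Two-sided p-value ≈ 0.0114
Since p ≈ 0.0114 < α = 0.1, reject H0; the data support H1.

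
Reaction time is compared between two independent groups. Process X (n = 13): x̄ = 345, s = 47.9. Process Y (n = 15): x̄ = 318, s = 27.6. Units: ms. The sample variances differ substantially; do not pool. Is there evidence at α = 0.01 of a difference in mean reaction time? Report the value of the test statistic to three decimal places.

1.791

Let group 1 = process X, group 2 = process Y. H0: μ_1 = μ_2; H1: μ_1 ≠ μ_2 (Welch's two-sample t-test, two-sided).
t = (x̄_1 − x̄_2)/√(s_1²/n_1 + s_2²/n_2) = (345 − 318)/√(47.9²/13 + 27.6²/15) = 1.791
Welch–Satterthwaite df ≈ 18.58
Two-sided p-value ≈ 0.0896
Since p ≈ 0.0896 > α = 0.01, fail to reject H0; the data do not provide sufficient evidence against H0.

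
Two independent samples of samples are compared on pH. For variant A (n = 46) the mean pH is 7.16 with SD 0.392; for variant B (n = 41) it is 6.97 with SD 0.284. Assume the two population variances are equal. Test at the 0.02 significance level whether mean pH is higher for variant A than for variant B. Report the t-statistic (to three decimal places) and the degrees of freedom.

Let group 1 = variant A, group 2 = variant B. H0: μ_1 = μ_2; H1: μ_1 > μ_2 (two-sample pooled-variance t-test, right-tailed).
s_p² = [(46−1)·0.392² + (41−1)·0.284²]/(46+41−2) = 0.119307
t = (7.16 − 6.97)/√[0.119307·(1/46 + 1/41)] = 2.561
df = n₁ + n₂ − 2 = 85
p-value = P(T ≥ 2.561) ≈ 0.006
Since p ≈ 0.006 < α = 0.02, reject H0; the data support H1.

t = 2.561, df = 85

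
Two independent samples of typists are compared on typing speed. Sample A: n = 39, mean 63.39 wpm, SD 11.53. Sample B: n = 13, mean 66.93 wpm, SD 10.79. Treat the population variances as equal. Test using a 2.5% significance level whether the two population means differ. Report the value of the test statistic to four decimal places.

Let group 1 = sample A, group 2 = sample B. H0: μ_1 = μ_2; H1: μ_1 ≠ μ_2 (two-sample pooled-variance t-test, two-sided).
s_p² = [(39−1)·11.53² + (13−1)·10.79²]/(39+13−2) = 128.977
t = (63.39 − 66.93)/√[128.977·(1/39 + 1/13)] = -0.9733
df = n₁ + n₂ − 2 = 50
Two-sided p-value ≈ 0.3351
Since p ≈ 0.3351 > α = 0.025, fail to reject H0; the data do not provide sufficient evidence against H0.

-0.9733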